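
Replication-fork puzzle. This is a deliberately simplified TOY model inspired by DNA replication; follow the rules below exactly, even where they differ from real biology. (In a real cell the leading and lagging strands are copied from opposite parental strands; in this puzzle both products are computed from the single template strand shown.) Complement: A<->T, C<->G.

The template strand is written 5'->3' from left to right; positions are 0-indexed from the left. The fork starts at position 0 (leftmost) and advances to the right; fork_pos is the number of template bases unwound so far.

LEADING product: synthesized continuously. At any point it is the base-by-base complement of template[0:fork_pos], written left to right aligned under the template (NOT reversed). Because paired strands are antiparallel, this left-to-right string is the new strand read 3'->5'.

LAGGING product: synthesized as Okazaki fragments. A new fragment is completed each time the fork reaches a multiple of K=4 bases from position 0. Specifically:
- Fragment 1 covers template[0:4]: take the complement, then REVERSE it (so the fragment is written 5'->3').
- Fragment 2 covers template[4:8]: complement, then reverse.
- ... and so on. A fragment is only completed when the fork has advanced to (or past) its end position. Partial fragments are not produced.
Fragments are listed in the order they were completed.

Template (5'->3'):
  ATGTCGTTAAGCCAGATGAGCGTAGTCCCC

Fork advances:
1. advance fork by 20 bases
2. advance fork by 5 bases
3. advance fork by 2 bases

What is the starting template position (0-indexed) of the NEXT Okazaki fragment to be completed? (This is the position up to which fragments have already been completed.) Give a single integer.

Answer: 24

Derivation:
Step 1: advance 20 -> fork_pos = 0 + 20 = 20. Reached multiple(s) of 4: 4, 8, 12, 16, 20 -> fragments 1-5 completed (5 total).
Step 2: advance 5 -> fork_pos = 20 + 5 = 25. Reached multiple(s) of 4: 24 -> fragment 6 completed (6 total).
Step 3: advance 2 -> fork_pos = 25 + 2 = 27. Next multiple of 4 is 28 (not reached); still 6 fragment(s).
6 fragment(s) completed, covering template[0:24] (6 x 4 = 24). The next fragment, fragment 7, covers template[24:28], so it starts at position 24.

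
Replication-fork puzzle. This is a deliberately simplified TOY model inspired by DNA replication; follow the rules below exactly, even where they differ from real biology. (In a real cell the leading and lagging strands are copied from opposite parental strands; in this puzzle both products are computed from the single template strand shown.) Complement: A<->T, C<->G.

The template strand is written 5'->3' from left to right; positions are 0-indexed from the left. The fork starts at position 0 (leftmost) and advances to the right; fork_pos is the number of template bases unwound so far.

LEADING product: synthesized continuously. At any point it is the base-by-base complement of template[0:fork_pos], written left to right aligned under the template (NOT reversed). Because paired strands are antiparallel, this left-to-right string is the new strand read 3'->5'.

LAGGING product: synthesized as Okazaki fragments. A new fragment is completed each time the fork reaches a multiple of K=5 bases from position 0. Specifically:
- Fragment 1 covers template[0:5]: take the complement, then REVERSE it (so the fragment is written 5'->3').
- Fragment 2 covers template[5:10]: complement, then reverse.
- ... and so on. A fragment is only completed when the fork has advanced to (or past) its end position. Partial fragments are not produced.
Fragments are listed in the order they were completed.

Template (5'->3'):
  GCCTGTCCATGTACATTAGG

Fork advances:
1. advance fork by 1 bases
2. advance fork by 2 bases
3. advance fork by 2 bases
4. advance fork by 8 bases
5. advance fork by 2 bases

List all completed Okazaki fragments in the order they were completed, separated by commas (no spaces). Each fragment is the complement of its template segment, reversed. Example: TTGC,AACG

Answer: CAGGC,ATGGA,TGTAC

Derivation:
Step 1: advance 1 -> fork_pos = 0 + 1 = 1. Next multiple of 5 is 5 (not reached); still 0 fragment(s).
Step 2: advance 2 -> fork_pos = 1 + 2 = 3. Next multiple of 5 is 5 (not reached); still 0 fragment(s).
Step 3: advance 2 -> fork_pos = 3 + 2 = 5. Reached multiple(s) of 5: 5 -> fragment 1 completed (1 total).
Step 4: advance 8 -> fork_pos = 5 + 8 = 13. Reached multiple(s) of 5: 10 -> fragment 2 completed (2 total).
Step 5: advance 2 -> fork_pos = 13 + 2 = 15. Reached multiple(s) of 5: 15 -> fragment 3 completed (3 total).
Final fork_pos = 15, so 3 fragment(s) are complete. Build each: template segment -> complement -> reverse.
Fragment 1: template[0:5] = GCCTG -> complement CGGAC -> reversed CAGGC
Fragment 2: template[5:10] = TCCAT -> complement AGGTA -> reversed ATGGA
Fragment 3: template[10:15] = GTACA -> complement CATGT -> reversed TGTAC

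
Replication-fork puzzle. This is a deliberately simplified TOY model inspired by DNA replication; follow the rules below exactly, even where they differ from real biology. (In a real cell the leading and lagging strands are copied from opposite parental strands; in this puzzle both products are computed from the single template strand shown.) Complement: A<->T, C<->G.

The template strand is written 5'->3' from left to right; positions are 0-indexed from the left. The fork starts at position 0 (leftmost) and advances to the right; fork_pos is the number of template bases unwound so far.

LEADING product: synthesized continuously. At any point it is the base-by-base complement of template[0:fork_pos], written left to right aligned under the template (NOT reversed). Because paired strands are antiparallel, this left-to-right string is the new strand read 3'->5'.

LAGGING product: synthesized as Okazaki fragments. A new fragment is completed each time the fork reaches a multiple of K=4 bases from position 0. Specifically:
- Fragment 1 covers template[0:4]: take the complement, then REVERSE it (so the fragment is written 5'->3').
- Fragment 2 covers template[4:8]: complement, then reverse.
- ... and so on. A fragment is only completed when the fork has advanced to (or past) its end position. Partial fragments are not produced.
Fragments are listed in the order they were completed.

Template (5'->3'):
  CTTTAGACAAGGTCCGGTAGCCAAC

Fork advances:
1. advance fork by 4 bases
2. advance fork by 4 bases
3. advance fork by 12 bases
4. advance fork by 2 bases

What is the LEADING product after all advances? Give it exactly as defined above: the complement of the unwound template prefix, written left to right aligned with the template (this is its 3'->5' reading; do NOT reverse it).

Answer: GAAATCTGTTCCAGGCCATCGG

Derivation:
Step 1: advance 4 -> fork_pos = 0 + 4 = 4.
Step 2: advance 4 -> fork_pos = 4 + 4 = 8.
Step 3: advance 12 -> fork_pos = 8 + 12 = 20.
Step 4: advance 2 -> fork_pos = 20 + 2 = 22.
Unwound prefix: template[0:22] = CTTTAGACAAGGTCCGGTAGCC
Complement it base by base (A<->T, C<->G), keeping left-to-right order:
  [0:5] CTTTA -> GAAAT
  [5:10] GACAA -> CTGTT
  [10:15] GGTCC -> CCAGG
  [15:20] GGTAG -> CCATC
  [20:22] CC -> GG
Concatenate: GAAATCTGTTCCAGGCCATCGG (length 22; written aligned with the template, i.e. 3'->5').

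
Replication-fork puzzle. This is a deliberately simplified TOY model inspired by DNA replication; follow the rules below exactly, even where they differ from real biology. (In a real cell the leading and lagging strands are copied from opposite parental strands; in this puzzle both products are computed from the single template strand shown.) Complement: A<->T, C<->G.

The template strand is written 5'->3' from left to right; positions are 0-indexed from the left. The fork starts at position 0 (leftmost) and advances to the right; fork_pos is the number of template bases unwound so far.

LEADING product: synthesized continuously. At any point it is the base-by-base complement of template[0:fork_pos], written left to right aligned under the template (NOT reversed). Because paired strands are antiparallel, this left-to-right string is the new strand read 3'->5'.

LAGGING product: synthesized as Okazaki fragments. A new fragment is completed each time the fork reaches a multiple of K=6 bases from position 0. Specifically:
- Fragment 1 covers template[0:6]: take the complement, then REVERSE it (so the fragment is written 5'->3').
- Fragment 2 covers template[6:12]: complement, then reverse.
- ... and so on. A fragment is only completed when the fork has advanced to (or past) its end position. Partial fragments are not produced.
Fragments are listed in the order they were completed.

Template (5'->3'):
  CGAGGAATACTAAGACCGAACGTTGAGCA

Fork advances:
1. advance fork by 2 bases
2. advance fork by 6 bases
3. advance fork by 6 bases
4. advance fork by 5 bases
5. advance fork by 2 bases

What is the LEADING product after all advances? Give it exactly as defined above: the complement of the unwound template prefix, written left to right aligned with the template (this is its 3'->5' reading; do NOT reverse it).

Step 1: advance 2 -> fork_pos = 0 + 2 = 2.
Step 2: advance 6 -> fork_pos = 2 + 6 = 8.
Step 3: advance 6 -> fork_pos = 8 + 6 = 14.
Step 4: advance 5 -> fork_pos = 14 + 5 = 19.
Step 5: advance 2 -> fork_pos = 19 + 2 = 21.
Unwound prefix: template[0:21] = CGAGGAATACTAAGACCGAAC
Complement it base by base (A<->T, C<->G), keeping left-to-right order:
  [0:5] CGAGG -> GCTCC
  [5:10] AATAC -> TTATG
  [10:15] TAAGA -> ATTCT
  [15:20] CCGAA -> GGCTT
  [20:21] C -> G
Concatenate: GCTCCTTATGATTCTGGCTTG (length 21; written aligned with the template, i.e. 3'->5').

Answer: GCTCCTTATGATTCTGGCTTG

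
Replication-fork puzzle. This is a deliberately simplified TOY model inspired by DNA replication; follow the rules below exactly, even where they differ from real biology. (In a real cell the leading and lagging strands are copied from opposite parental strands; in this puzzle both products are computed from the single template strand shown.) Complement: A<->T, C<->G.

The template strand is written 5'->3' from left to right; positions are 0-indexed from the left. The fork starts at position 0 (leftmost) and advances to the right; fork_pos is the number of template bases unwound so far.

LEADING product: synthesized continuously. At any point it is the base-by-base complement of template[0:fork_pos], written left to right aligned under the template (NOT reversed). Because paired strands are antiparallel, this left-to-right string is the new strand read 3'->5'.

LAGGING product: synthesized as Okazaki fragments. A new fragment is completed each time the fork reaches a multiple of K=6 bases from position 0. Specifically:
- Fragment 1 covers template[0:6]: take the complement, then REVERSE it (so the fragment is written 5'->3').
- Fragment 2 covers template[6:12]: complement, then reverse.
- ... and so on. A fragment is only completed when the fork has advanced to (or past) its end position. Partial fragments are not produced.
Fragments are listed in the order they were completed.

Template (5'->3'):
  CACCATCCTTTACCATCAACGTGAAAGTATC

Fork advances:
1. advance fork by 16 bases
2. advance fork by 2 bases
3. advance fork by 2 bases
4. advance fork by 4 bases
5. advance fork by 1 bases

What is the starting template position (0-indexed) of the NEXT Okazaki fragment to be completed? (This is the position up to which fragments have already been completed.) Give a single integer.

Answer: 24

Derivation:
Step 1: advance 16 -> fork_pos = 0 + 16 = 16. Reached multiple(s) of 6: 6, 12 -> fragments 1-2 completed (2 total).
Step 2: advance 2 -> fork_pos = 16 + 2 = 18. Reached multiple(s) of 6: 18 -> fragment 3 completed (3 total).
Step 3: advance 2 -> fork_pos = 18 + 2 = 20. Next multiple of 6 is 24 (not reached); still 3 fragment(s).
Step 4: advance 4 -> fork_pos = 20 + 4 = 24. Reached multiple(s) of 6: 24 -> fragment 4 completed (4 total).
Step 5: advance 1 -> fork_pos = 24 + 1 = 25. Next multiple of 6 is 30 (not reached); still 4 fragment(s).
4 fragment(s) completed, covering template[0:24] (4 x 6 = 24). The next fragment, fragment 5, covers template[24:30], so it starts at position 24.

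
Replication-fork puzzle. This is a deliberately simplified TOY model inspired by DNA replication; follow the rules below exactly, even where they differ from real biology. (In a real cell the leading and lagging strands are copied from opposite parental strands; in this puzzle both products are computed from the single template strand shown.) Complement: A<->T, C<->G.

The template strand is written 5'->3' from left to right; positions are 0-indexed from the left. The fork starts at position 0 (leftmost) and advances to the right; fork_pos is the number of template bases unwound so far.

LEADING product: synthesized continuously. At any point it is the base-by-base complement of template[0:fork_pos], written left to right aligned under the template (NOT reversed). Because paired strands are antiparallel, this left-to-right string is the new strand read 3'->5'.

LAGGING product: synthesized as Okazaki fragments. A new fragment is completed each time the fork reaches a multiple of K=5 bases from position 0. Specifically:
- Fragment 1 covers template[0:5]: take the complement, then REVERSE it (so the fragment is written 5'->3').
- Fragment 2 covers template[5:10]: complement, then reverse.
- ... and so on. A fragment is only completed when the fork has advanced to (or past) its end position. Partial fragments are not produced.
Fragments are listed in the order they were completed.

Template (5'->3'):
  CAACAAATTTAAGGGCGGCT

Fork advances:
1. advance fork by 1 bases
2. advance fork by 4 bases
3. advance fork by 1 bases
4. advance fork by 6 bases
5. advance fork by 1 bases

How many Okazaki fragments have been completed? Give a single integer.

Step 1: advance 1 -> fork_pos = 0 + 1 = 1. Next multiple of 5 is 5 (not reached); still 0 fragment(s).
Step 2: advance 4 -> fork_pos = 1 + 4 = 5. Reached multiple(s) of 5: 5 -> fragment 1 completed (1 total).
Step 3: advance 1 -> fork_pos = 5 + 1 = 6. Next multiple of 5 is 10 (not reached); still 1 fragment(s).
Step 4: advance 6 -> fork_pos = 6 + 6 = 12. Reached multiple(s) of 5: 10 -> fragment 2 completed (2 total).
Step 5: advance 1 -> fork_pos = 12 + 1 = 13. Next multiple of 5 is 15 (not reached); still 2 fragment(s).
Check: final fork_pos = 13; the multiples of 5 that are <= 13 are 5..10 -> 13 // 5 = 2 completed fragment(s).

Answer: 2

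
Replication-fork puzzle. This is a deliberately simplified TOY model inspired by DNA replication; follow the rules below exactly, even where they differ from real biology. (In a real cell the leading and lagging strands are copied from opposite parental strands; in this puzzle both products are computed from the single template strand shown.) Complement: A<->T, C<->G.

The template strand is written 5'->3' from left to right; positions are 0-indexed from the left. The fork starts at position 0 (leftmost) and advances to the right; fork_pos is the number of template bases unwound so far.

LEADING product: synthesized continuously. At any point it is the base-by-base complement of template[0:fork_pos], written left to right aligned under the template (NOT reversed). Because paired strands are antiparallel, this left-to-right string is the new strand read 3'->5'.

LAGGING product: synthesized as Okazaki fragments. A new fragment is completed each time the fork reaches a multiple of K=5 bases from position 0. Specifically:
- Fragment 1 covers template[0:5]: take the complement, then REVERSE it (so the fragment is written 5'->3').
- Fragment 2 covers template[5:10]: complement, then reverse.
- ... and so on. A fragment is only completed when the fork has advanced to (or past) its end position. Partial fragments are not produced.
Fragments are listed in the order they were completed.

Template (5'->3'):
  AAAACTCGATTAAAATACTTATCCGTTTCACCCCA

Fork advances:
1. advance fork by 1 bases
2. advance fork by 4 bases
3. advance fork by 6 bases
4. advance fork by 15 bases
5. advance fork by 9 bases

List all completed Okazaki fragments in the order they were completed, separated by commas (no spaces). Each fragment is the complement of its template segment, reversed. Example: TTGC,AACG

Answer: GTTTT,ATCGA,TTTTA,AAGTA,CGGAT,TGAAA,TGGGG

Derivation:
Step 1: advance 1 -> fork_pos = 0 + 1 = 1. Next multiple of 5 is 5 (not reached); still 0 fragment(s).
Step 2: advance 4 -> fork_pos = 1 + 4 = 5. Reached multiple(s) of 5: 5 -> fragment 1 completed (1 total).
Step 3: advance 6 -> fork_pos = 5 + 6 = 11. Reached multiple(s) of 5: 10 -> fragment 2 completed (2 total).
Step 4: advance 15 -> fork_pos = 11 + 15 = 26. Reached multiple(s) of 5: 15, 20, 25 -> fragments 3-5 completed (5 total).
Step 5: advance 9 -> fork_pos = 26 + 9 = 35. Reached multiple(s) of 5: 30, 35 -> fragments 6-7 completed (7 total).
Final fork_pos = 35, so 7 fragment(s) are complete. Build each: template segment -> complement -> reverse.
Fragment 1: template[0:5] = AAAAC -> complement TTTTG -> reversed GTTTT
Fragment 2: template[5:10] = TCGAT -> complement AGCTA -> reversed ATCGA
Fragment 3: template[10:15] = TAAAA -> complement ATTTT -> reversed TTTTA
Fragment 4: template[15:20] = TACTT -> complement ATGAA -> reversed AAGTA
Fragment 5: template[20:25] = ATCCG -> complement TAGGC -> reversed CGGAT
Fragment 6: template[25:30] = TTTCA -> complement AAAGT -> reversed TGAAA
Fragment 7: template[30:35] = CCCCA -> complement GGGGT -> reversed TGGGG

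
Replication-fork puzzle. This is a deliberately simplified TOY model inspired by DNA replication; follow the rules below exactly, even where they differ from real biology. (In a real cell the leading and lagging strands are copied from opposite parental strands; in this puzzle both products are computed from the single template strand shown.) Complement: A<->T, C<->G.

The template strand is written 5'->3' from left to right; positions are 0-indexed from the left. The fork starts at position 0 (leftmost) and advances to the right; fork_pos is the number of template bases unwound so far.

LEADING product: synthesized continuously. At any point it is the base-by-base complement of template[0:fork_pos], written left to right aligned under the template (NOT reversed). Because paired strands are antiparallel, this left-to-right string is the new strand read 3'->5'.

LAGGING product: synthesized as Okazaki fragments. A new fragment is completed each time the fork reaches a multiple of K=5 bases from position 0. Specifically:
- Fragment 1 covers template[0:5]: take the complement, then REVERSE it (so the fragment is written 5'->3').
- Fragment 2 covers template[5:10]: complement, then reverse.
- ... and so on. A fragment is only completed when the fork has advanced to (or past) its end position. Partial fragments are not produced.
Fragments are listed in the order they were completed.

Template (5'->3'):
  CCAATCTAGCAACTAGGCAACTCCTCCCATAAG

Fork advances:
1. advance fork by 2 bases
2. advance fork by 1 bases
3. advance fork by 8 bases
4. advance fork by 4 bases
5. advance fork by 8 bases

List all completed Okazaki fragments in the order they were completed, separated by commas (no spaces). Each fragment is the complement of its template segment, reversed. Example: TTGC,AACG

Step 1: advance 2 -> fork_pos = 0 + 2 = 2. Next multiple of 5 is 5 (not reached); still 0 fragment(s).
Step 2: advance 1 -> fork_pos = 2 + 1 = 3. Next multiple of 5 is 5 (not reached); still 0 fragment(s).
Step 3: advance 8 -> fork_pos = 3 + 8 = 11. Reached multiple(s) of 5: 5, 10 -> fragments 1-2 completed (2 total).
Step 4: advance 4 -> fork_pos = 11 + 4 = 15. Reached multiple(s) of 5: 15 -> fragment 3 completed (3 total).
Step 5: advance 8 -> fork_pos = 15 + 8 = 23. Reached multiple(s) of 5: 20 -> fragment 4 completed (4 total).
Final fork_pos = 23, so 4 fragment(s) are complete. Build each: template segment -> complement -> reverse.
Fragment 1: template[0:5] = CCAAT -> complement GGTTA -> reversed ATTGG
Fragment 2: template[5:10] = CTAGC -> complement GATCG -> reversed GCTAG
Fragment 3: template[10:15] = AACTA -> complement TTGAT -> reversed TAGTT
Fragment 4: template[15:20] = GGCAA -> complement CCGTT -> reversed TTGCC

Answer: ATTGG,GCTAG,TAGTT,TTGCC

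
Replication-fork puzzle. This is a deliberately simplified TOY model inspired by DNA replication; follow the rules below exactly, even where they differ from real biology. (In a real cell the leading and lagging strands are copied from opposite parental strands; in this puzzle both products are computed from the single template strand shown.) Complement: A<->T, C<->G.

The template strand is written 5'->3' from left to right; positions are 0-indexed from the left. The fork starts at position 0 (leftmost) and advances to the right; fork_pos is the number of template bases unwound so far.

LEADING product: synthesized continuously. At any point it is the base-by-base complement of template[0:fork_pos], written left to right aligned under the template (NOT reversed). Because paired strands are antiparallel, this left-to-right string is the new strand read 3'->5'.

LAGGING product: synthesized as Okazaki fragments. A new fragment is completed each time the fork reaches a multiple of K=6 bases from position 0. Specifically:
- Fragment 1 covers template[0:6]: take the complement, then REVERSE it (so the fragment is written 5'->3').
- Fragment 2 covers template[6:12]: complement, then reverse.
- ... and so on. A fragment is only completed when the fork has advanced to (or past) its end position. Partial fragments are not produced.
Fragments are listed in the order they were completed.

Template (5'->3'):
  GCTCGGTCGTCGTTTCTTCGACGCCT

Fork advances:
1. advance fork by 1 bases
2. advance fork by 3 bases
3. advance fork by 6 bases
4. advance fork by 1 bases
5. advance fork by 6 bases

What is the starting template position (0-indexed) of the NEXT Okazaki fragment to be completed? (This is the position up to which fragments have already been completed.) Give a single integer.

Answer: 12

Derivation:
Step 1: advance 1 -> fork_pos = 0 + 1 = 1. Next multiple of 6 is 6 (not reached); still 0 fragment(s).
Step 2: advance 3 -> fork_pos = 1 + 3 = 4. Next multiple of 6 is 6 (not reached); still 0 fragment(s).
Step 3: advance 6 -> fork_pos = 4 + 6 = 10. Reached multiple(s) of 6: 6 -> fragment 1 completed (1 total).
Step 4: advance 1 -> fork_pos = 10 + 1 = 11. Next multiple of 6 is 12 (not reached); still 1 fragment(s).
Step 5: advance 6 -> fork_pos = 11 + 6 = 17. Reached multiple(s) of 6: 12 -> fragment 2 completed (2 total).
2 fragment(s) completed, covering template[0:12] (2 x 6 = 12). The next fragment, fragment 3, covers template[12:18], so it starts at position 12.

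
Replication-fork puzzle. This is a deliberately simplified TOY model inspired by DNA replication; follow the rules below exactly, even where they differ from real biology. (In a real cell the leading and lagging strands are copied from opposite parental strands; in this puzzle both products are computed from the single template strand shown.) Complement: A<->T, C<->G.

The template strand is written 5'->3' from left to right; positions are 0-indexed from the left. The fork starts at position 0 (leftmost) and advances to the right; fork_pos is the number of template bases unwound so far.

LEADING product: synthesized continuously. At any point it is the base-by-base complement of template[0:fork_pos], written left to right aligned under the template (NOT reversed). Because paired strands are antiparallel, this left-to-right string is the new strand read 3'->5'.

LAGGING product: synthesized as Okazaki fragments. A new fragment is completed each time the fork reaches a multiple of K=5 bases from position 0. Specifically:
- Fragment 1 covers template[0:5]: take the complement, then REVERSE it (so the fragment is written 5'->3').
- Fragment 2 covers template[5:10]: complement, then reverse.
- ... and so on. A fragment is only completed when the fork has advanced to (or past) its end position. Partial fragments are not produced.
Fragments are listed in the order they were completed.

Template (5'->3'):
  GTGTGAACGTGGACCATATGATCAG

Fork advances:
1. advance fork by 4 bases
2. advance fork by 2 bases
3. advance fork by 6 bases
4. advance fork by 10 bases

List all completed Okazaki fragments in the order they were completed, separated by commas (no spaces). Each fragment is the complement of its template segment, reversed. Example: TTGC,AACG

Step 1: advance 4 -> fork_pos = 0 + 4 = 4. Next multiple of 5 is 5 (not reached); still 0 fragment(s).
Step 2: advance 2 -> fork_pos = 4 + 2 = 6. Reached multiple(s) of 5: 5 -> fragment 1 completed (1 total).
Step 3: advance 6 -> fork_pos = 6 + 6 = 12. Reached multiple(s) of 5: 10 -> fragment 2 completed (2 total).
Step 4: advance 10 -> fork_pos = 12 + 10 = 22. Reached multiple(s) of 5: 15, 20 -> fragments 3-4 completed (4 total).
Final fork_pos = 22, so 4 fragment(s) are complete. Build each: template segment -> complement -> reverse.
Fragment 1: template[0:5] = GTGTG -> complement CACAC -> reversed CACAC
Fragment 2: template[5:10] = AACGT -> complement TTGCA -> reversed ACGTT
Fragment 3: template[10:15] = GGACC -> complement CCTGG -> reversed GGTCC
Fragment 4: template[15:20] = ATATG -> complement TATAC -> reversed CATAT

Answer: CACAC,ACGTT,GGTCC,CATAT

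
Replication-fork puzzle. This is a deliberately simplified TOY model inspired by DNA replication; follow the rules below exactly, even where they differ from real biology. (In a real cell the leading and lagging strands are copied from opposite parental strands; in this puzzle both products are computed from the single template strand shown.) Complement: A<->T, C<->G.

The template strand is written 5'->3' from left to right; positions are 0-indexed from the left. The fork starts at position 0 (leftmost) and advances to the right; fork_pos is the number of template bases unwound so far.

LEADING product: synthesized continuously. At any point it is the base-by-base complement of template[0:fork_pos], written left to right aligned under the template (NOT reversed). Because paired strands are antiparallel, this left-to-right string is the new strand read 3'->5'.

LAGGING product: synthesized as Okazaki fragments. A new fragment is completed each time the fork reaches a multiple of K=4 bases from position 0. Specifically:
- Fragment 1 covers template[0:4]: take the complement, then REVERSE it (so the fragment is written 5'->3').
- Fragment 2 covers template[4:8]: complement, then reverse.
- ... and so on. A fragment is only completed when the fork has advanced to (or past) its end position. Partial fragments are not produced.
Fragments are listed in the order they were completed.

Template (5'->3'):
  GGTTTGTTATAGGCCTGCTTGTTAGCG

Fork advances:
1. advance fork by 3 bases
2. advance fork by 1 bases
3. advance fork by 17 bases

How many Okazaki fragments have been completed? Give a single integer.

Answer: 5

Derivation:
Step 1: advance 3 -> fork_pos = 0 + 3 = 3. Next multiple of 4 is 4 (not reached); still 0 fragment(s).
Step 2: advance 1 -> fork_pos = 3 + 1 = 4. Reached multiple(s) of 4: 4 -> fragment 1 completed (1 total).
Step 3: advance 17 -> fork_pos = 4 + 17 = 21. Reached multiple(s) of 4: 8, 12, 16, 20 -> fragments 2-5 completed (5 total).
Check: final fork_pos = 21; the multiples of 4 that are <= 21 are 4..20 -> 21 // 4 = 5 completed fragment(s).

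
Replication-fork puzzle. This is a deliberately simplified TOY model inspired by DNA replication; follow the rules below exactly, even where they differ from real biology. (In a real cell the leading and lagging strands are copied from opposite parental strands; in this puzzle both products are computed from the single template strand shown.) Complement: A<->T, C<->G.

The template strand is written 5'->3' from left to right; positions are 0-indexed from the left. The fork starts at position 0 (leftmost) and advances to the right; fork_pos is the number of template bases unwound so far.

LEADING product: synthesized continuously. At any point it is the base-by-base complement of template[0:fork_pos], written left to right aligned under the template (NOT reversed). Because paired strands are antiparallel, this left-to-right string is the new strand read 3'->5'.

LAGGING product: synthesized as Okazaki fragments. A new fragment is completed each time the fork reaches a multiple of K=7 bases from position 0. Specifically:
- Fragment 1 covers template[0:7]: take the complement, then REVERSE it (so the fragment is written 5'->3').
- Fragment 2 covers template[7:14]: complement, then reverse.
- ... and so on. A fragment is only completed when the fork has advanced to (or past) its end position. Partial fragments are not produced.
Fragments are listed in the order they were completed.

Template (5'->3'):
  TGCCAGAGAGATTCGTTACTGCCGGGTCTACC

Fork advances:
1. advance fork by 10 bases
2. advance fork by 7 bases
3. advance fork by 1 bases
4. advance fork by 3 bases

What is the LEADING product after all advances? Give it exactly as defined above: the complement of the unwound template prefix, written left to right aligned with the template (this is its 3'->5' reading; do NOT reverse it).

Answer: ACGGTCTCTCTAAGCAATGAC

Derivation:
Step 1: advance 10 -> fork_pos = 0 + 10 = 10.
Step 2: advance 7 -> fork_pos = 10 + 7 = 17.
Step 3: advance 1 -> fork_pos = 17 + 1 = 18.
Step 4: advance 3 -> fork_pos = 18 + 3 = 21.
Unwound prefix: template[0:21] = TGCCAGAGAGATTCGTTACTG
Complement it base by base (A<->T, C<->G), keeping left-to-right order:
  [0:5] TGCCA -> ACGGT
  [5:10] GAGAG -> CTCTC
  [10:15] ATTCG -> TAAGC
  [15:20] TTACT -> AATGA
  [20:21] G -> C
Concatenate: ACGGTCTCTCTAAGCAATGAC (length 21; written aligned with the template, i.e. 3'->5').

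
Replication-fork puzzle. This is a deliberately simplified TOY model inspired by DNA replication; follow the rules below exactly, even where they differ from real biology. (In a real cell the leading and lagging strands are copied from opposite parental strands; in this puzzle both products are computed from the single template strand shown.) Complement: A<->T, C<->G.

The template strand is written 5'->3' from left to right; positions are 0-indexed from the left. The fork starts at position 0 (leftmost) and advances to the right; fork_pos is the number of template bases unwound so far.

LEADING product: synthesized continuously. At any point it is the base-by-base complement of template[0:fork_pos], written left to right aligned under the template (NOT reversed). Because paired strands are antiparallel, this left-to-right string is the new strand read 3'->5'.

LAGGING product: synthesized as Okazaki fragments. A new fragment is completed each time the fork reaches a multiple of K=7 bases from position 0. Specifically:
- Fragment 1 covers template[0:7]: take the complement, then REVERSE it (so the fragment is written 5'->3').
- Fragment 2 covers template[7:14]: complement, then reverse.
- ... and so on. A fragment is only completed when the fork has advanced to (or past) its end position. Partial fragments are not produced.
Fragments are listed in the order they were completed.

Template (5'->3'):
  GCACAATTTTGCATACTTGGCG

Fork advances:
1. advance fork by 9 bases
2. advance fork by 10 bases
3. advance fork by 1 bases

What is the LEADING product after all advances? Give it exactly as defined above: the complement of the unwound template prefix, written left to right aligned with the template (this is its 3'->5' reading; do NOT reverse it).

Step 1: advance 9 -> fork_pos = 0 + 9 = 9.
Step 2: advance 10 -> fork_pos = 9 + 10 = 19.
Step 3: advance 1 -> fork_pos = 19 + 1 = 20.
Unwound prefix: template[0:20] = GCACAATTTTGCATACTTGG
Complement it base by base (A<->T, C<->G), keeping left-to-right order:
  [0:5] GCACA -> CGTGT
  [5:10] ATTTT -> TAAAA
  [10:15] GCATA -> CGTAT
  [15:20] CTTGG -> GAACC
Concatenate: CGTGTTAAAACGTATGAACC (length 20; written aligned with the template, i.e. 3'->5').

Answer: CGTGTTAAAACGTATGAACC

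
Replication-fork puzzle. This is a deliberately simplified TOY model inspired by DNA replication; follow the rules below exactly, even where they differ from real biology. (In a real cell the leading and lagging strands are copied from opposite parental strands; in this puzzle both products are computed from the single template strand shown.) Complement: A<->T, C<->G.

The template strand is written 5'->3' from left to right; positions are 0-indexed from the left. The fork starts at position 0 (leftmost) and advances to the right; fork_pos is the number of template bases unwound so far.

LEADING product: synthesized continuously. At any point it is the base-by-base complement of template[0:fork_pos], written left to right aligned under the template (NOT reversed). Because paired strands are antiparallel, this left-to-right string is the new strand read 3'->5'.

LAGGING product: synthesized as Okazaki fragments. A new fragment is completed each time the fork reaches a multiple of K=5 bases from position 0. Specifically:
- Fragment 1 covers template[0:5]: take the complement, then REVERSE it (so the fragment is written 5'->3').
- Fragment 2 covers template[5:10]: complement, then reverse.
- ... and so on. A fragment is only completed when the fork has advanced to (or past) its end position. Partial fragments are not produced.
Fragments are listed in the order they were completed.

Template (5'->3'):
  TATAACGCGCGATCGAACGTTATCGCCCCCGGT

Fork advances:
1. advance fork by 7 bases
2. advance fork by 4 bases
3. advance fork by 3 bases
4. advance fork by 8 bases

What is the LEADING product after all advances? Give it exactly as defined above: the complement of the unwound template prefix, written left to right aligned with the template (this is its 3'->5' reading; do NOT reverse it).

Answer: ATATTGCGCGCTAGCTTGCAAT

Derivation:
Step 1: advance 7 -> fork_pos = 0 + 7 = 7.
Step 2: advance 4 -> fork_pos = 7 + 4 = 11.
Step 3: advance 3 -> fork_pos = 11 + 3 = 14.
Step 4: advance 8 -> fork_pos = 14 + 8 = 22.
Unwound prefix: template[0:22] = TATAACGCGCGATCGAACGTTA
Complement it base by base (A<->T, C<->G), keeping left-to-right order:
  [0:5] TATAA -> ATATT
  [5:10] CGCGC -> GCGCG
  [10:15] GATCG -> CTAGC
  [15:20] AACGT -> TTGCA
  [20:22] TA -> AT
Concatenate: ATATTGCGCGCTAGCTTGCAAT (length 22; written aligned with the template, i.e. 3'->5').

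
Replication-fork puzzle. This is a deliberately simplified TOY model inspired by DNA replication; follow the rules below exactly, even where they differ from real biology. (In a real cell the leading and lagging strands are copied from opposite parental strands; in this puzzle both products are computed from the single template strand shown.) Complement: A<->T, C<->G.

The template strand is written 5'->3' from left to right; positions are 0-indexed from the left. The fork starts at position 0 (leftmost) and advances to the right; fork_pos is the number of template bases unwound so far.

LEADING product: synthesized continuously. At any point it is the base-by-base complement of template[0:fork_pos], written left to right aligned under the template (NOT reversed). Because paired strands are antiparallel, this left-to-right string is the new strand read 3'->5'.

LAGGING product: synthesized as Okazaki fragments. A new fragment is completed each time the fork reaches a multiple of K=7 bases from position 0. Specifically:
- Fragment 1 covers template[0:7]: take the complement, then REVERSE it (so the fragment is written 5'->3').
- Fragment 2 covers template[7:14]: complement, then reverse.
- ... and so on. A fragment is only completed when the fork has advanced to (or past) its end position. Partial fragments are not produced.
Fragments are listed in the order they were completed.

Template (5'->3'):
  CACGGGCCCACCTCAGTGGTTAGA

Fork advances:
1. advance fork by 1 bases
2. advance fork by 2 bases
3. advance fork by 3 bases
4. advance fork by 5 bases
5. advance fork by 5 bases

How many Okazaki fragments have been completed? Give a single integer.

Step 1: advance 1 -> fork_pos = 0 + 1 = 1. Next multiple of 7 is 7 (not reached); still 0 fragment(s).
Step 2: advance 2 -> fork_pos = 1 + 2 = 3. Next multiple of 7 is 7 (not reached); still 0 fragment(s).
Step 3: advance 3 -> fork_pos = 3 + 3 = 6. Next multiple of 7 is 7 (not reached); still 0 fragment(s).
Step 4: advance 5 -> fork_pos = 6 + 5 = 11. Reached multiple(s) of 7: 7 -> fragment 1 completed (1 total).
Step 5: advance 5 -> fork_pos = 11 + 5 = 16. Reached multiple(s) of 7: 14 -> fragment 2 completed (2 total).
Check: final fork_pos = 16; the multiples of 7 that are <= 16 are 7..14 -> 16 // 7 = 2 completed fragment(s).

Answer: 2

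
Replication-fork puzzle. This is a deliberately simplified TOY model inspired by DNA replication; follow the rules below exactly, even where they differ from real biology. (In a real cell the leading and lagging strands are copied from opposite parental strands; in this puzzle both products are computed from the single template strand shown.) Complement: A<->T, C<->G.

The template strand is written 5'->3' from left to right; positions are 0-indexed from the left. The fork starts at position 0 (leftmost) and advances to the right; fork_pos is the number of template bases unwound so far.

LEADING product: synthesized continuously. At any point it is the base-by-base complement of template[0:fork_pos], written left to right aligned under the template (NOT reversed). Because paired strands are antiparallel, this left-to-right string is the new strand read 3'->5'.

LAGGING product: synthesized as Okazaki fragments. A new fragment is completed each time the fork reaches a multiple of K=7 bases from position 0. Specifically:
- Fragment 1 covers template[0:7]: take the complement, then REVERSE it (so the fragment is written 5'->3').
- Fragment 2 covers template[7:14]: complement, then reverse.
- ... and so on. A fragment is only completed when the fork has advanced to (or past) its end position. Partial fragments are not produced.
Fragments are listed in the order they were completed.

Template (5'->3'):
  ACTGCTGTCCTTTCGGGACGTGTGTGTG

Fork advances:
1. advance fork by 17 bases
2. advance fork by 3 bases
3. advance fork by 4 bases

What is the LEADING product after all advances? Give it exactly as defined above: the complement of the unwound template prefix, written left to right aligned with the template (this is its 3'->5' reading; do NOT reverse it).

Step 1: advance 17 -> fork_pos = 0 + 17 = 17.
Step 2: advance 3 -> fork_pos = 17 + 3 = 20.
Step 3: advance 4 -> fork_pos = 20 + 4 = 24.
Unwound prefix: template[0:24] = ACTGCTGTCCTTTCGGGACGTGTG
Complement it base by base (A<->T, C<->G), keeping left-to-right order:
  [0:5] ACTGC -> TGACG
  [5:10] TGTCC -> ACAGG
  [10:15] TTTCG -> AAAGC
  [15:20] GGACG -> CCTGC
  [20:24] TGTG -> ACAC
Concatenate: TGACGACAGGAAAGCCCTGCACAC (length 24; written aligned with the template, i.e. 3'->5').

Answer: TGACGACAGGAAAGCCCTGCACAC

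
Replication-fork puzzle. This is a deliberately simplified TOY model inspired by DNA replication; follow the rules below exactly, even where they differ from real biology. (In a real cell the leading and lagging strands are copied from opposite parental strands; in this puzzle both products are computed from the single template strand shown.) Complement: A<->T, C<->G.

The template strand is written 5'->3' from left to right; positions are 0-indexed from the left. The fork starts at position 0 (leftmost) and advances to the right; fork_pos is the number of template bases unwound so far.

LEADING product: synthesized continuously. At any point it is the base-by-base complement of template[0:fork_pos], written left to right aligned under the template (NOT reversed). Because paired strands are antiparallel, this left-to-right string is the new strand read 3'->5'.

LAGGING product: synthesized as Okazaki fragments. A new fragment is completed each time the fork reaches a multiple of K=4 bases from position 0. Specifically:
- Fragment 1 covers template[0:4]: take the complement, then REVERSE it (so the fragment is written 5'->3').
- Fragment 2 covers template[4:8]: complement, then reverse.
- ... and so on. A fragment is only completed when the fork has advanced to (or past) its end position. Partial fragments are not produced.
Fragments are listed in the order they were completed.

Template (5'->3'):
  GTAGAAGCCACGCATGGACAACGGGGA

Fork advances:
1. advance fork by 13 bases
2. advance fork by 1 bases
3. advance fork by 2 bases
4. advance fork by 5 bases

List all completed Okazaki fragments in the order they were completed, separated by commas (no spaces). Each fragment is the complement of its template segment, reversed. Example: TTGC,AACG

Step 1: advance 13 -> fork_pos = 0 + 13 = 13. Reached multiple(s) of 4: 4, 8, 12 -> fragments 1-3 completed (3 total).
Step 2: advance 1 -> fork_pos = 13 + 1 = 14. Next multiple of 4 is 16 (not reached); still 3 fragment(s).
Step 3: advance 2 -> fork_pos = 14 + 2 = 16. Reached multiple(s) of 4: 16 -> fragment 4 completed (4 total).
Step 4: advance 5 -> fork_pos = 16 + 5 = 21. Reached multiple(s) of 4: 20 -> fragment 5 completed (5 total).
Final fork_pos = 21, so 5 fragment(s) are complete. Build each: template segment -> complement -> reverse.
Fragment 1: template[0:4] = GTAG -> complement CATC -> reversed CTAC
Fragment 2: template[4:8] = AAGC -> complement TTCG -> reversed GCTT
Fragment 3: template[8:12] = CACG -> complement GTGC -> reversed CGTG
Fragment 4: template[12:16] = CATG -> complement GTAC -> reversed CATG
Fragment 5: template[16:20] = GACA -> complement CTGT -> reversed TGTC

Answer: CTAC,GCTT,CGTG,CATG,TGTC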